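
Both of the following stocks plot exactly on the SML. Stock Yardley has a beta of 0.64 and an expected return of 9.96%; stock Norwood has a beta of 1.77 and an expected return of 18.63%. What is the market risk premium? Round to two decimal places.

Both satisfy E(R) = R_f + β·MRP, so the slope of the SML is
MRP = (18.63% − 9.96%) / (1.77 − 0.64) = 8.67% / 1.13 = 7.6726%

7.67%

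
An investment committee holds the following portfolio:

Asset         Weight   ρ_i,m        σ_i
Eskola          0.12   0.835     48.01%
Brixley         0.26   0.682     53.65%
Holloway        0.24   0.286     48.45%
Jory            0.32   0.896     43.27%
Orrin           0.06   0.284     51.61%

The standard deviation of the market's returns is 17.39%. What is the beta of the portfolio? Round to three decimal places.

β_Eskola = 0.835 × 48.01% / 17.39% = 2.3053
β_Brixley = 0.682 × 53.65% / 17.39% = 2.1040
β_Holloway = 0.286 × 48.45% / 17.39% = 0.7968
β_Jory = 0.896 × 43.27% / 17.39% = 2.2294
β_Orrin = 0.284 × 51.61% / 17.39% = 0.8429
β_P = Σ w_i β_i = 0.12×2.3053 + 0.26×2.1040 + 0.24×0.7968 + 0.32×2.2294 + 0.06×0.8429 = 1.7789

1.779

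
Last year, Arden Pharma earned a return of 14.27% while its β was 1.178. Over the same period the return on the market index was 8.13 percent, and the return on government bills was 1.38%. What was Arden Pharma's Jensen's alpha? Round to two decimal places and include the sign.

Market excess return = 8.13% − 1.38% = 6.75%
CAPM benchmark = R_f + β(R_m − R_f) = 1.38% + 1.178 × 6.75% = 9.33150%
α = actual − benchmark = 14.27% − 9.33150% = +4.94%

+4.94%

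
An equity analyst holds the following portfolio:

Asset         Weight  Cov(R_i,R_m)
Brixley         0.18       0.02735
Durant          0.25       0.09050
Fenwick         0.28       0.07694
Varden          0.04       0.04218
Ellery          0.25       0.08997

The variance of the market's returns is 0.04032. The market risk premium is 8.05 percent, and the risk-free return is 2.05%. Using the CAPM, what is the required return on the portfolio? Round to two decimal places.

β_Brixley = 0.02735 / 0.04032 = 0.6783
β_Durant = 0.09050 / 0.04032 = 2.2445
β_Fenwick = 0.07694 / 0.04032 = 1.9082
β_Varden = 0.04218 / 0.04032 = 1.0461
β_Ellery = 0.08997 / 0.04032 = 2.2314
β_P = Σ w_i β_i = 0.18×0.6783 + 0.25×2.2445 + 0.28×1.9082 + 0.04×1.0461 + 0.25×2.2314 = 1.8172
E(R_P) = R_f + β_P × MRP = 2.05% + 1.8172 × 8.05% = 16.68%

16.68%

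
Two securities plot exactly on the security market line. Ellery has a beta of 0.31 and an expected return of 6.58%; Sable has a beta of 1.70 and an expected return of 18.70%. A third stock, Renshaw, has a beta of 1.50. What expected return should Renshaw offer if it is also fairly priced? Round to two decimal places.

16.96%

MRP (SML slope) = (18.70% − 6.58%) / (1.70 − 0.31) = 12.12% / 1.39 = 8.7194%
R_f (intercept) = 6.58% − 0.31 × 8.7194% = 3.8770%
E(R_Renshaw) = R_f + β × MRP = 3.8770% + 1.50 × 8.7194% = 16.96%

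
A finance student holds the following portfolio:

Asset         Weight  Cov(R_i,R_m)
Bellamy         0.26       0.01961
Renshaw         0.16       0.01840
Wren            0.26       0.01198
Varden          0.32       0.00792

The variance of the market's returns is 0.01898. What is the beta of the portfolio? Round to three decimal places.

0.721

β_Bellamy = 0.01961 / 0.01898 = 1.0332
β_Renshaw = 0.01840 / 0.01898 = 0.9694
β_Wren = 0.01198 / 0.01898 = 0.6312
β_Varden = 0.00792 / 0.01898 = 0.4173
β_P = Σ w_i β_i = 0.26×1.0332 + 0.16×0.9694 + 0.26×0.6312 + 0.32×0.4173 = 0.7214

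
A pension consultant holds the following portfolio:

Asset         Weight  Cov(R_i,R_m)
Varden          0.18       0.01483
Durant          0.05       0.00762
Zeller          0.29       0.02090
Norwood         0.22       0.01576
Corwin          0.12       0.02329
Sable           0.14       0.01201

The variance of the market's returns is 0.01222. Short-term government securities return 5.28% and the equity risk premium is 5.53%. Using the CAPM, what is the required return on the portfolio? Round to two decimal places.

13.00%

β_Varden = 0.01483 / 0.01222 = 1.2136
β_Durant = 0.00762 / 0.01222 = 0.6236
β_Zeller = 0.02090 / 0.01222 = 1.7103
β_Norwood = 0.01576 / 0.01222 = 1.2897
β_Corwin = 0.02329 / 0.01222 = 1.9059
β_Sable = 0.01201 / 0.01222 = 0.9828
β_P = Σ w_i β_i = 0.18×1.2136 + 0.05×0.6236 + 0.29×1.7103 + 0.22×1.2897 + 0.12×1.9059 + 0.14×0.9828 = 1.3956
E(R_P) = R_f + β_P × MRP = 5.28% + 1.3956 × 5.53% = 13.00%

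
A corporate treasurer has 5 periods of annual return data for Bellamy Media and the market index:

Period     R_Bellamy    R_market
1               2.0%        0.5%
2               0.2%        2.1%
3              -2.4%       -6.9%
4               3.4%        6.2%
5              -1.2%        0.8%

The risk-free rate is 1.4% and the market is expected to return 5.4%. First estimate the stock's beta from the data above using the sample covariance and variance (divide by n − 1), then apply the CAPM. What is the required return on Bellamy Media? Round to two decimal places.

Mean R_i = (2.0 + 0.2 − 2.4 + 3.4 − 1.2) / 5 = 0.4000%
Mean R_m = (0.5 + 2.1 − 6.9 + 6.2 + 0.8) / 5 = 0.5400%
Σ(R_i − R̄_i)(R_m − R̄_m) = 37.0200  ⇒  Cov = 37.0200 / 4 = 9.2550
Σ(R_m − R̄_m)² = 89.8920  ⇒  Var(R_m) = 89.8920 / 4 = 22.4730
β = Cov / Var(R_m) = 9.2550 / 22.4730 = 0.4118
MRP = 5.4% − 1.4% = 4.00%
E(R) = R_f + β × MRP = 1.4% + 0.4118 × 4.0% = 3.05%

3.05%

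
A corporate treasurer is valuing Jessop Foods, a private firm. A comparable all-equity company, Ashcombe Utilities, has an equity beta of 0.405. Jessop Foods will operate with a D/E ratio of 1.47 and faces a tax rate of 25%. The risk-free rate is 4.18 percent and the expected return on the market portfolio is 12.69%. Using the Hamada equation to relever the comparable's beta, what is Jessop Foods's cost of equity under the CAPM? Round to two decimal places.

11.43%

β_L = β_U × [1 + (1 − t)(D/E)] = 0.405 × [1 + (1 − 0.25) × 1.47]
    = 0.405 × [1 + 0.75 × 1.47] = 0.405 × 2.1025 = 0.8515
MRP = 12.69% − 4.18% = 8.51%
E(R) = R_f + β_L × MRP = 4.18% + 0.8515 × 8.51% = 11.43%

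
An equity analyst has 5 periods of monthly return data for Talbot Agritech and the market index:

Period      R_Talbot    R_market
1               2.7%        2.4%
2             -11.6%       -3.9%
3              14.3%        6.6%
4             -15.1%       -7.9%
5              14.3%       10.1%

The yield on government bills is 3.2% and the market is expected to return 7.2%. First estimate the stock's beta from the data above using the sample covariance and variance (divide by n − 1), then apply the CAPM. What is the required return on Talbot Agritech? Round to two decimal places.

Mean R_i = (2.7 − 11.6 + 14.3 − 15.1 + 14.3) / 5 = 0.9200%
Mean R_m = (2.4 − 3.9 + 6.6 − 7.9 + 10.1) / 5 = 1.4600%
Σ(R_i − R̄_i)(R_m − R̄_m) = 403.1040  ⇒  Cov = 403.1040 / 4 = 100.7760
Σ(R_m − R̄_m)² = 218.2920  ⇒  Var(R_m) = 218.2920 / 4 = 54.5730
β = Cov / Var(R_m) = 100.7760 / 54.5730 = 1.8466
MRP = 7.2% − 3.2% = 4.00%
E(R) = R_f + β × MRP = 3.2% + 1.8466 × 4.0% = 10.59%

10.59%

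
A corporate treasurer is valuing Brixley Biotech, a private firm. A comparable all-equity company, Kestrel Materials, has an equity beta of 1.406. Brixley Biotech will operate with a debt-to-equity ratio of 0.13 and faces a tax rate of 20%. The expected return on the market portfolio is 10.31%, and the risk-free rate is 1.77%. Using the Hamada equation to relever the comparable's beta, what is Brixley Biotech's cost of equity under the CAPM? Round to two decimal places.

15.03%

β_L = β_U × [1 + (1 − t)(D/E)] = 1.406 × [1 + (1 − 0.20) × 0.13]
    = 1.406 × [1 + 0.80 × 0.13] = 1.406 × 1.1040 = 1.5522
MRP = 10.31% − 1.77% = 8.54%
E(R) = R_f + β_L × MRP = 1.77% + 1.5522 × 8.54% = 15.03%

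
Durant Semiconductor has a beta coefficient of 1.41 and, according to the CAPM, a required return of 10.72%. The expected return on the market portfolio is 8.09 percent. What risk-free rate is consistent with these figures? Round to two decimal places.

E(R) = R_f + β(E(R_m) − R_f) = R_f(1 − β) + β·E(R_m)
10.72% = R_f × (1 − 1.41) + 1.41 × 8.09%
10.72% = R_f × -0.41 + 11.4069%
R_f = (10.72% − 11.4069%) / -0.41 = 1.68%

1.68%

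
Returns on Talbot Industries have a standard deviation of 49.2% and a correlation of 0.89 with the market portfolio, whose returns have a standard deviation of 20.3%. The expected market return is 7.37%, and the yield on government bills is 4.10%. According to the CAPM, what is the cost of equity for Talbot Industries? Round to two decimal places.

β = ρ × σ_i / σ_m = 0.89 × 49.2% / 20.3% = 2.1570
MRP = 7.37% − 4.10% = 3.27%
E(R) = 4.10% + 2.1570 × 3.27% = 11.15%

11.15%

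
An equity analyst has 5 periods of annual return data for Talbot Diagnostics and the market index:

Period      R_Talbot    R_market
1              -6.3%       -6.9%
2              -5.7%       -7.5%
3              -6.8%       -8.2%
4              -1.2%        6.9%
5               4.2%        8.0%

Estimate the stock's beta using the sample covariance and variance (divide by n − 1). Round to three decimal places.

Mean R_i = (-6.3 − 5.7 − 6.8 − 1.2 + 4.2) / 5 = -3.1600%
Mean R_m = (-6.9 − 7.5 − 8.2 + 6.9 + 8.0) / 5 = -1.5400%
Σ(R_i − R̄_i)(R_m − R̄_m) = 142.9680  ⇒  Cov = 142.9680 / 4 = 35.7420
Σ(R_m − R̄_m)² = 270.8520  ⇒  Var(R_m) = 270.8520 / 4 = 67.7130
β = Cov / Var(R_m) = 35.7420 / 67.7130 = 0.5278

0.528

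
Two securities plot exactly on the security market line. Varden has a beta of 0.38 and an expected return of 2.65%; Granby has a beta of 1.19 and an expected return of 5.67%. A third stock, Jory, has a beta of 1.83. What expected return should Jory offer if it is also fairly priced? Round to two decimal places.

MRP (SML slope) = (5.67% − 2.65%) / (1.19 − 0.38) = 3.02% / 0.81 = 3.7284%
R_f (intercept) = 2.65% − 0.38 × 3.7284% = 1.2332%
E(R_Jory) = R_f + β × MRP = 1.2332% + 1.83 × 3.7284% = 8.06%

8.06%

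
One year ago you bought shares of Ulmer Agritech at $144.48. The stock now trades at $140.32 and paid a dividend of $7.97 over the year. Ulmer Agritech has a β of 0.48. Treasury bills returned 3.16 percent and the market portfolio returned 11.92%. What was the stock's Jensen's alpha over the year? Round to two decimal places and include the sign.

-4.73%

Realised HPR = (P1 + D1 − P0) / P0 = (140.32 + 7.97 − 144.48) / 144.48 = 3.81 / 144.48 = 2.6370%
MRP = 11.92% − 3.16% = 8.76%
CAPM required = R_f + β·MRP = 3.16% + 0.48 × 8.76% = 7.3648%
α = realised − required = 2.6370% − 7.3648% = -4.73%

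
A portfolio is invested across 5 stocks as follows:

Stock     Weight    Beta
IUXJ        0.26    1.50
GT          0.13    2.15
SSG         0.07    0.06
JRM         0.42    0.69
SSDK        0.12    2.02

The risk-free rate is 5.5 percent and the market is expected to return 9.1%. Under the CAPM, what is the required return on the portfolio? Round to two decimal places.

9.84%

β_P = Σ w_i β_i = 0.26×1.50 + 0.13×2.15 + 0.07×0.06 + 0.42×0.69 + 0.12×2.02 = 1.2059
MRP = 9.1% − 5.5% = 3.60%
E(R_P) = R_f + β_P × MRP = 5.5% + 1.2059 × 3.6% = 9.84%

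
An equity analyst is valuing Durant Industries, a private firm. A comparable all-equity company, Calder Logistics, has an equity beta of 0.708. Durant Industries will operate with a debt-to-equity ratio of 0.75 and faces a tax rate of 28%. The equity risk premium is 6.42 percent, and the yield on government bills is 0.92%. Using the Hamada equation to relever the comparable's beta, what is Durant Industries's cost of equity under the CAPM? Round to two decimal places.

7.92%

β_L = β_U × [1 + (1 − t)(D/E)] = 0.708 × [1 + (1 − 0.28) × 0.75]
    = 0.708 × [1 + 0.72 × 0.75] = 0.708 × 1.5400 = 1.0903
E(R) = R_f + β_L × MRP = 0.92% + 1.0903 × 6.42% = 7.92%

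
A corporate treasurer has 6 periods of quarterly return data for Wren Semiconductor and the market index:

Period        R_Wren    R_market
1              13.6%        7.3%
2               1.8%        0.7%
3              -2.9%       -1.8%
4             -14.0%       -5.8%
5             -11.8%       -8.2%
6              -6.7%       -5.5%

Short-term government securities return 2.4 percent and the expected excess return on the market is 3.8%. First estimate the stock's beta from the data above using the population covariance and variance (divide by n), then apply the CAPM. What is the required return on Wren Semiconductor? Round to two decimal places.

9.02%

Mean R_i = (13.6 + 1.8 − 2.9 − 14.0 − 11.8 − 6.7) / 6 = -3.3333%
Mean R_m = (7.3 + 0.7 − 1.8 − 5.8 − 8.2 − 5.5) / 6 = -2.2167%
Σ(R_i − R̄_i)(R_m − R̄_m) = 276.2367  ⇒  Cov = 276.2367 / 6 = 46.0395
Σ(R_m − R̄_m)² = 158.6683  ⇒  Var(R_m) = 158.6683 / 6 = 26.4447
β = Cov / Var(R_m) = 46.0395 / 26.4447 = 1.7410
E(R) = R_f + β × MRP = 2.4% + 1.7410 × 3.8% = 9.02%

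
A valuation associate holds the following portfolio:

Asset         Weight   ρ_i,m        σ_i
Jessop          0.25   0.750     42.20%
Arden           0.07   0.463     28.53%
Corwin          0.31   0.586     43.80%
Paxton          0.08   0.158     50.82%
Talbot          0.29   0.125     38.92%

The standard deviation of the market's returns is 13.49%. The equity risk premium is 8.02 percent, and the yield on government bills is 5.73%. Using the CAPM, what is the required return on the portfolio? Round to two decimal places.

16.93%

β_Jessop = 0.750 × 42.20% / 13.49% = 2.3462
β_Arden = 0.463 × 28.53% / 13.49% = 0.9792
β_Corwin = 0.586 × 43.80% / 13.49% = 1.9027
β_Paxton = 0.158 × 50.82% / 13.49% = 0.5952
β_Talbot = 0.125 × 38.92% / 13.49% = 0.3606
β_P = Σ w_i β_i = 0.25×2.3462 + 0.07×0.9792 + 0.31×1.9027 + 0.08×0.5952 + 0.29×0.3606 = 1.3971
E(R_P) = R_f + β_P × MRP = 5.73% + 1.3971 × 8.02% = 16.93%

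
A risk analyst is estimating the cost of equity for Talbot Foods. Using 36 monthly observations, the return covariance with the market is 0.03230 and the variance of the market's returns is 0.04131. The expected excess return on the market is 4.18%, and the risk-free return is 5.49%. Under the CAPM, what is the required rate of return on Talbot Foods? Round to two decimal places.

β = Cov(R_i, R_m) / Var(R_m) = 0.03230 / 0.04131 = 0.7819
E(R) = R_f + β × MRP = 5.49% + 0.7819 × 4.18% = 8.76%

8.76%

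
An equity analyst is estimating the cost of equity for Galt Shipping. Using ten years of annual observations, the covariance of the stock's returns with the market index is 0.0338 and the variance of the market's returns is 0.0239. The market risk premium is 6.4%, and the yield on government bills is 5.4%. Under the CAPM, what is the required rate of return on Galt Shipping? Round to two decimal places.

β = Cov(R_i, R_m) / Var(R_m) = 0.0338 / 0.0239 = 1.4142
E(R) = R_f + β × MRP = 5.4% + 1.4142 × 6.4% = 14.45%

14.45%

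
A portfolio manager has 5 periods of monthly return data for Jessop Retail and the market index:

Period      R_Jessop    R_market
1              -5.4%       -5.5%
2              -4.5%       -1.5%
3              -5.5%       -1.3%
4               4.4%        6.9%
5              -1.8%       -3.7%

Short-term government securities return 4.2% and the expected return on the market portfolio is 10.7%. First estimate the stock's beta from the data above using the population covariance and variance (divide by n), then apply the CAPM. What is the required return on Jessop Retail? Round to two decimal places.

9.06%

Mean R_i = (-5.4 − 4.5 − 5.5 + 4.4 − 1.8) / 5 = -2.5600%
Mean R_m = (-5.5 − 1.5 − 1.3 + 6.9 − 3.7) / 5 = -1.0200%
Σ(R_i − R̄_i)(R_m − R̄_m) = 67.5640  ⇒  Cov = 67.5640 / 5 = 13.5128
Σ(R_m − R̄_m)² = 90.2880  ⇒  Var(R_m) = 90.2880 / 5 = 18.0576
β = Cov / Var(R_m) = 13.5128 / 18.0576 = 0.7483
MRP = 10.7% − 4.2% = 6.50%
E(R) = R_f + β × MRP = 4.2% + 0.7483 × 6.5% = 9.06%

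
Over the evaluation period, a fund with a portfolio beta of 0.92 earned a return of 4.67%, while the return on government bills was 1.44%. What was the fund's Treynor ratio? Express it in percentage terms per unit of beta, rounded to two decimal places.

3.51%

Treynor = (R_P − R_f) / β_P = (4.67% − 1.44%) / 0.9200 = 3.23% / 0.9200 = 3.51%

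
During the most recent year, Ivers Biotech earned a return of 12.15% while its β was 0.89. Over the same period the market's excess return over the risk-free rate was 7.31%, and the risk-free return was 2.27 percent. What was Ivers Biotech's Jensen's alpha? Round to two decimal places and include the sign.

CAPM benchmark = R_f + β(R_m − R_f) = 2.27% + 0.89 × 7.31% = 8.7759%
α = actual − benchmark = 12.15% − 8.7759% = +3.37%

+3.37%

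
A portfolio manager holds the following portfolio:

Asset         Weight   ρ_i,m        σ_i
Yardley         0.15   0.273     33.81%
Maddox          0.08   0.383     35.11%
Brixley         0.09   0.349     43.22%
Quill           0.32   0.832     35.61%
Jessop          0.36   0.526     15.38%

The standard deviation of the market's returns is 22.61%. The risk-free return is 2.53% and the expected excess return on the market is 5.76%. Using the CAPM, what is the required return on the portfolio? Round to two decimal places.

β_Yardley = 0.273 × 33.81% / 22.61% = 0.4082
β_Maddox = 0.383 × 35.11% / 22.61% = 0.5947
β_Brixley = 0.349 × 43.22% / 22.61% = 0.6671
β_Quill = 0.832 × 35.61% / 22.61% = 1.3104
β_Jessop = 0.526 × 15.38% / 22.61% = 0.3578
β_P = Σ w_i β_i = 0.15×0.4082 + 0.08×0.5947 + 0.09×0.6671 + 0.32×1.3104 + 0.36×0.3578 = 0.7170
E(R_P) = R_f + β_P × MRP = 2.53% + 0.7170 × 5.76% = 6.66%

6.66%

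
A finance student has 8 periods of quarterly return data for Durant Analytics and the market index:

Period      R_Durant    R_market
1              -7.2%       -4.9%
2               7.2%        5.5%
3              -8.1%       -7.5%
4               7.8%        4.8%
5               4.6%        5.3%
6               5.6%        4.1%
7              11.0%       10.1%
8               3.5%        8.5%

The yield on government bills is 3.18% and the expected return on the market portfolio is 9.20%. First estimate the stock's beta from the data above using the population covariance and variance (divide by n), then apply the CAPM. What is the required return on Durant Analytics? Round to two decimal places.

Mean R_i = (-7.2 + 7.2 − 8.1 + 7.8 + 4.6 + 5.6 + 11.0 + 3.5) / 8 = 3.0500%
Mean R_m = (-4.9 + 5.5 − 7.5 + 4.8 + 5.3 + 4.1 + 10.1 + 8.5) / 8 = 3.2375%
Σ(R_i − R̄_i)(R_m − R̄_m) = 282.2650  ⇒  Cov = 282.2650 / 8 = 35.2831
Σ(R_m − R̄_m)² = 268.8588  ⇒  Var(R_m) = 268.8588 / 8 = 33.6074
β = Cov / Var(R_m) = 35.2831 / 33.6074 = 1.0499
MRP = 9.20% − 3.18% = 6.02%
E(R) = R_f + β × MRP = 3.18% + 1.0499 × 6.02% = 9.50%

9.50%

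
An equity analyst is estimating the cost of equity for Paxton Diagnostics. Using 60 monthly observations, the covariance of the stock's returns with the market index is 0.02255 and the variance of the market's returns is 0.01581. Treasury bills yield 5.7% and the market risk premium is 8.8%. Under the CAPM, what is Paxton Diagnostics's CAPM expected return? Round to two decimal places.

β = Cov(R_i, R_m) / Var(R_m) = 0.02255 / 0.01581 = 1.4263
E(R) = R_f + β × MRP = 5.7% + 1.4263 × 8.8% = 18.25%

18.25%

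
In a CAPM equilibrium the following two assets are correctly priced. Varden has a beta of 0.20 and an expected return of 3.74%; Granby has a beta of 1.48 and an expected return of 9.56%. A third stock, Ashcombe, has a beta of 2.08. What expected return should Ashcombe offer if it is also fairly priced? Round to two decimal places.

12.29%

MRP (SML slope) = (9.56% − 3.74%) / (1.48 − 0.20) = 5.82% / 1.28 = 4.5469%
R_f (intercept) = 3.74% − 0.20 × 4.5469% = 2.8306%
E(R_Ashcombe) = R_f + β × MRP = 2.8306% + 2.08 × 4.5469% = 12.29%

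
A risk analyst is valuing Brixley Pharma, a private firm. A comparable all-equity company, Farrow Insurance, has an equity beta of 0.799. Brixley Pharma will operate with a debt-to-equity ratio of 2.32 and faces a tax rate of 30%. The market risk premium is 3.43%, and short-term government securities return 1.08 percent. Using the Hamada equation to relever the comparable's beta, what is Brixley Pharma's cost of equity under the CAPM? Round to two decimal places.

β_L = β_U × [1 + (1 − t)(D/E)] = 0.799 × [1 + (1 − 0.30) × 2.32]
    = 0.799 × [1 + 0.70 × 2.32] = 0.799 × 2.6240 = 2.0966
E(R) = R_f + β_L × MRP = 1.08% + 2.0966 × 3.43% = 8.27%

8.27%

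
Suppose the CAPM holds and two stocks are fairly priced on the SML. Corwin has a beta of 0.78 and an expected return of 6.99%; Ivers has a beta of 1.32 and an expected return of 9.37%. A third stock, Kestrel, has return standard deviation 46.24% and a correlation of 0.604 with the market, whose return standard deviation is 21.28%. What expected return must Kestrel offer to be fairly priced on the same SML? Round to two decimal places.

9.34%

MRP = (9.37% − 6.99%) / (1.32 − 0.78) = 4.4074%
R_f = 6.99% − 0.78 × 4.4074% = 3.5522%
β_Kestrel = ρ·σ_i/σ_m = 0.604 × 46.24 / 21.28 = 1.3125
E(R_Kestrel) = R_f + β × MRP = 3.5522% + 1.3125 × 4.4074% = 9.34%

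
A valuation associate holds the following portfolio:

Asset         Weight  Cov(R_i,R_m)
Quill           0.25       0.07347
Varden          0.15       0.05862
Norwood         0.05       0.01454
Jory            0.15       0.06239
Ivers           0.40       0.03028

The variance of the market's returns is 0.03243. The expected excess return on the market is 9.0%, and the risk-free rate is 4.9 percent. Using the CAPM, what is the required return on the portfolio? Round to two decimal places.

18.60%

β_Quill = 0.07347 / 0.03243 = 2.2655
β_Varden = 0.05862 / 0.03243 = 1.8076
β_Norwood = 0.01454 / 0.03243 = 0.4484
β_Jory = 0.06239 / 0.03243 = 1.9238
β_Ivers = 0.03028 / 0.03243 = 0.9337
β_P = Σ w_i β_i = 0.25×2.2655 + 0.15×1.8076 + 0.05×0.4484 + 0.15×1.9238 + 0.40×0.9337 = 1.5220
E(R_P) = R_f + β_P × MRP = 4.9% + 1.5220 × 9.0% = 18.60%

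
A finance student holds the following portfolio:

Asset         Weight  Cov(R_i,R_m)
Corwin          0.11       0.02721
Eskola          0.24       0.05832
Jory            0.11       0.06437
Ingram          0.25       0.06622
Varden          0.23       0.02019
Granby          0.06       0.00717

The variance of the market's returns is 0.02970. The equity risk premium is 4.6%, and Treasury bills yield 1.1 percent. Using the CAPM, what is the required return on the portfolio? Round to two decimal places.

β_Corwin = 0.02721 / 0.02970 = 0.9162
β_Eskola = 0.05832 / 0.02970 = 1.9636
β_Jory = 0.06437 / 0.02970 = 2.1673
β_Ingram = 0.06622 / 0.02970 = 2.2296
β_Varden = 0.02019 / 0.02970 = 0.6798
β_Granby = 0.00717 / 0.02970 = 0.2414
β_P = Σ w_i β_i = 0.11×0.9162 + 0.24×1.9636 + 0.11×2.1673 + 0.25×2.2296 + 0.23×0.6798 + 0.06×0.2414 = 1.5387
E(R_P) = R_f + β_P × MRP = 1.1% + 1.5387 × 4.6% = 8.18%

8.18%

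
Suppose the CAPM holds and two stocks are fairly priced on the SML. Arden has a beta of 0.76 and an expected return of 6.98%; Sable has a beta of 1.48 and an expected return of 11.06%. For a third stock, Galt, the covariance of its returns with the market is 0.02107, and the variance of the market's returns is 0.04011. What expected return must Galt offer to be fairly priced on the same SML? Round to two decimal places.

5.65%

MRP = (11.06% − 6.98%) / (1.48 − 0.76) = 5.6667%
R_f = 6.98% − 0.76 × 5.6667% = 2.6733%
β_Galt = Cov / Var(R_m) = 0.02107 / 0.04011 = 0.5253
E(R_Galt) = R_f + β × MRP = 2.6733% + 0.5253 × 5.6667% = 5.65%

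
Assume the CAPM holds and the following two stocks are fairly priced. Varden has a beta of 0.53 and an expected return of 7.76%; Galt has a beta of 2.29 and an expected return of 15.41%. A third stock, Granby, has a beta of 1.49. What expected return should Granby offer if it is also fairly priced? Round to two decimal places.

MRP (SML slope) = (15.41% − 7.76%) / (2.29 − 0.53) = 7.65% / 1.76 = 4.3466%
R_f (intercept) = 7.76% − 0.53 × 4.3466% = 5.4563%
E(R_Granby) = R_f + β × MRP = 5.4563% + 1.49 × 4.3466% = 11.93%

11.93%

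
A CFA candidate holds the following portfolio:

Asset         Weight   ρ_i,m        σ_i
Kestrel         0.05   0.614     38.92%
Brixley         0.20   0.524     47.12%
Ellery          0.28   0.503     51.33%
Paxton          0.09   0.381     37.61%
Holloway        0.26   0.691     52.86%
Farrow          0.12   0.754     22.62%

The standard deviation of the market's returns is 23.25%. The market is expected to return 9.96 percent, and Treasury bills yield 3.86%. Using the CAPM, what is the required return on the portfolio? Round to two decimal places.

β_Kestrel = 0.614 × 38.92% / 23.25% = 1.0278
β_Brixley = 0.524 × 47.12% / 23.25% = 1.0620
β_Ellery = 0.503 × 51.33% / 23.25% = 1.1105
β_Paxton = 0.381 × 37.61% / 23.25% = 0.6163
β_Holloway = 0.691 × 52.86% / 23.25% = 1.5710
β_Farrow = 0.754 × 22.62% / 23.25% = 0.7336
β_P = Σ w_i β_i = 0.05×1.0278 + 0.20×1.0620 + 0.28×1.1105 + 0.09×0.6163 + 0.26×1.5710 + 0.12×0.7336 = 1.1267
MRP = 9.96% − 3.86% = 6.10%
E(R_P) = R_f + β_P × MRP = 3.86% + 1.1267 × 6.10% = 10.73%

10.73%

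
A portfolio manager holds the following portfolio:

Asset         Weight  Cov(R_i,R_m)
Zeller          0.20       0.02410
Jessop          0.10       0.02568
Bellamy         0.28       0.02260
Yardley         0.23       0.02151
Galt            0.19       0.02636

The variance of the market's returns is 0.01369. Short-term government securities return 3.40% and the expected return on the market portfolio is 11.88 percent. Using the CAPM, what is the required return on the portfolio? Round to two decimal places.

β_Zeller = 0.02410 / 0.01369 = 1.7604
β_Jessop = 0.02568 / 0.01369 = 1.8758
β_Bellamy = 0.02260 / 0.01369 = 1.6508
β_Yardley = 0.02151 / 0.01369 = 1.5712
β_Galt = 0.02636 / 0.01369 = 1.9255
β_P = Σ w_i β_i = 0.20×1.7604 + 0.10×1.8758 + 0.28×1.6508 + 0.23×1.5712 + 0.19×1.9255 = 1.7291
MRP = 11.88% − 3.40% = 8.48%
E(R_P) = R_f + β_P × MRP = 3.40% + 1.7291 × 8.48% = 18.06%

18.06%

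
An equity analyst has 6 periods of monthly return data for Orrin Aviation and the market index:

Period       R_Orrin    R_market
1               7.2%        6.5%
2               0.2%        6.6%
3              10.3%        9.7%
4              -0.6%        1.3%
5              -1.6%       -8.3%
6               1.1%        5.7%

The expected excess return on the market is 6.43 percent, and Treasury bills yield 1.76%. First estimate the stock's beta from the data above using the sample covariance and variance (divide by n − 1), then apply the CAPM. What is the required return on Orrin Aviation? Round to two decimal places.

5.11%

Mean R_i = (7.2 + 0.2 + 10.3 − 0.6 − 1.6 + 1.1) / 6 = 2.7667%
Mean R_m = (6.5 + 6.6 + 9.7 + 1.3 − 8.3 + 5.7) / 6 = 3.5833%
Σ(R_i − R̄_i)(R_m − R̄_m) = 107.3167  ⇒  Cov = 107.3167 / 5 = 21.4633
Σ(R_m − R̄_m)² = 205.9283  ⇒  Var(R_m) = 205.9283 / 5 = 41.1857
β = Cov / Var(R_m) = 21.4633 / 41.1857 = 0.5211
E(R) = R_f + β × MRP = 1.76% + 0.5211 × 6.43% = 5.11%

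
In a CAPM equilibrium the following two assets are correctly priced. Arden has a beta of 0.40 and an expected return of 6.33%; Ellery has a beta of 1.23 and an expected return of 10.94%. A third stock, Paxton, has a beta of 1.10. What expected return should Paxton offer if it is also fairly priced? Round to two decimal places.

MRP (SML slope) = (10.94% − 6.33%) / (1.23 − 0.40) = 4.61% / 0.83 = 5.5542%
R_f (intercept) = 6.33% − 0.40 × 5.5542% = 4.1083%
E(R_Paxton) = R_f + β × MRP = 4.1083% + 1.10 × 5.5542% = 10.22%

10.22%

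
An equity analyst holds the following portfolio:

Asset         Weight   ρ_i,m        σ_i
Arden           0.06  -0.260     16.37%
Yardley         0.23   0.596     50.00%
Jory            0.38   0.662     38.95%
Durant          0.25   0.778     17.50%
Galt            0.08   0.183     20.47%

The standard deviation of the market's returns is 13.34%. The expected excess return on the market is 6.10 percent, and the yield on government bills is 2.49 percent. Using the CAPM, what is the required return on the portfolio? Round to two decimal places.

β_Arden = -0.260 × 16.37% / 13.34% = -0.3191
β_Yardley = 0.596 × 50.00% / 13.34% = 2.2339
β_Jory = 0.662 × 38.95% / 13.34% = 1.9329
β_Durant = 0.778 × 17.50% / 13.34% = 1.0206
β_Galt = 0.183 × 20.47% / 13.34% = 0.2808
β_P = Σ w_i β_i = 0.06×-0.3191 + 0.23×2.2339 + 0.38×1.9329 + 0.25×1.0206 + 0.08×0.2808 = 1.5068
E(R_P) = R_f + β_P × MRP = 2.49% + 1.5068 × 6.10% = 11.68%

11.68%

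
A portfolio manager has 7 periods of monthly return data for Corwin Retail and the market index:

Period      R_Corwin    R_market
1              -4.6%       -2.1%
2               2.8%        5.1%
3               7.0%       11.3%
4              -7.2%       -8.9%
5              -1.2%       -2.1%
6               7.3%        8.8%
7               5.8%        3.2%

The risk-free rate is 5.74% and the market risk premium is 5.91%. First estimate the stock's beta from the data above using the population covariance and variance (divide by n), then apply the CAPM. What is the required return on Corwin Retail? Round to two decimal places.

10.35%

Mean R_i = (-4.6 + 2.8 + 7.0 − 7.2 − 1.2 + 7.3 + 5.8) / 7 = 1.4143%
Mean R_m = (-2.1 + 5.1 + 11.3 − 8.9 − 2.1 + 8.8 + 3.2) / 7 = 2.1857%
Σ(R_i − R̄_i)(R_m − R̄_m) = 230.8014  ⇒  Cov = 230.8014 / 7 = 32.9716
Σ(R_m − R̄_m)² = 295.9686  ⇒  Var(R_m) = 295.9686 / 7 = 42.2812
β = Cov / Var(R_m) = 32.9716 / 42.2812 = 0.7798
E(R) = R_f + β × MRP = 5.74% + 0.7798 × 5.91% = 10.35%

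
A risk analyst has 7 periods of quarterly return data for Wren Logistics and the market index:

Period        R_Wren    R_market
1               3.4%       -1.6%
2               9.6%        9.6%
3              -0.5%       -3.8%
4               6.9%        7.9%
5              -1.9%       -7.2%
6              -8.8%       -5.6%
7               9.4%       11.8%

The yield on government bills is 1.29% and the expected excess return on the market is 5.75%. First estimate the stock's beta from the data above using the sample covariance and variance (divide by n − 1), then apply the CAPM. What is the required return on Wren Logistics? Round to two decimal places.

Mean R_i = (3.4 + 9.6 − 0.5 + 6.9 − 1.9 − 8.8 + 9.4) / 7 = 2.5857%
Mean R_m = (-1.6 + 9.6 − 3.8 + 7.9 − 7.2 − 5.6 + 11.8) / 7 = 1.5857%
Σ(R_i − R̄_i)(R_m − R̄_m) = 288.3086  ⇒  Cov = 288.3086 / 6 = 48.0514
Σ(R_m − R̄_m)² = 376.4086  ⇒  Var(R_m) = 376.4086 / 6 = 62.7348
β = Cov / Var(R_m) = 48.0514 / 62.7348 = 0.7659
E(R) = R_f + β × MRP = 1.29% + 0.7659 × 5.75% = 5.69%

5.69%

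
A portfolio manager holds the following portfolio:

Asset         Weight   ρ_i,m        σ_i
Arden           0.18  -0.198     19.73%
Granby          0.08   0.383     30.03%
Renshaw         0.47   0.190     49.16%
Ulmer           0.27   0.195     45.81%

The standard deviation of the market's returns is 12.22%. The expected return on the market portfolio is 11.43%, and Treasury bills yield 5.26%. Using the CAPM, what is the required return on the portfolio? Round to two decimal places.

8.80%

β_Arden = -0.198 × 19.73% / 12.22% = -0.3197
β_Granby = 0.383 × 30.03% / 12.22% = 0.9412
β_Renshaw = 0.190 × 49.16% / 12.22% = 0.7644
β_Ulmer = 0.195 × 45.81% / 12.22% = 0.7310
β_P = Σ w_i β_i = 0.18×-0.3197 + 0.08×0.9412 + 0.47×0.7644 + 0.27×0.7310 = 0.5744
MRP = 11.43% − 5.26% = 6.17%
E(R_P) = R_f + β_P × MRP = 5.26% + 0.5744 × 6.17% = 8.80%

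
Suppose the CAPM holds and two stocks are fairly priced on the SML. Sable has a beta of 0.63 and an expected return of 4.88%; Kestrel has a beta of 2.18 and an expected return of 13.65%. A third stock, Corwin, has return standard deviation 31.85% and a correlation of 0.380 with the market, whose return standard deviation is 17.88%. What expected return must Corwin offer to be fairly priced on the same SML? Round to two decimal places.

MRP = (13.65% − 4.88%) / (2.18 − 0.63) = 5.6581%
R_f = 4.88% − 0.63 × 5.6581% = 1.3154%
β_Corwin = ρ·σ_i/σ_m = 0.380 × 31.85 / 17.88 = 0.6769
E(R_Corwin) = R_f + β × MRP = 1.3154% + 0.6769 × 5.6581% = 5.15%

5.15%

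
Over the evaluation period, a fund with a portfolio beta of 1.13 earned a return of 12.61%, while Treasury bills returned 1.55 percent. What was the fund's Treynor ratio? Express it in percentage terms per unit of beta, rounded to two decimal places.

9.79%

Treynor = (R_P − R_f) / β_P = (12.61% − 1.55%) / 1.1300 = 11.06% / 1.1300 = 9.79%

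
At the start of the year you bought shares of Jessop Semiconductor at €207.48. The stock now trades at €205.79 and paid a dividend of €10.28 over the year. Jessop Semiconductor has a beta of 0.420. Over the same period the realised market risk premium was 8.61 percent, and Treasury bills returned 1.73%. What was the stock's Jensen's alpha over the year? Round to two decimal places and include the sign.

-1.21%

Realised HPR = (P1 + D1 − P0) / P0 = (205.79 + 10.28 − 207.48) / 207.48 = 8.59 / 207.48 = 4.1402%
CAPM required = R_f + β·MRP = 1.73% + 0.420 × 8.61% = 5.34620%
α = realised − required = 4.1402% − 5.34620% = -1.21%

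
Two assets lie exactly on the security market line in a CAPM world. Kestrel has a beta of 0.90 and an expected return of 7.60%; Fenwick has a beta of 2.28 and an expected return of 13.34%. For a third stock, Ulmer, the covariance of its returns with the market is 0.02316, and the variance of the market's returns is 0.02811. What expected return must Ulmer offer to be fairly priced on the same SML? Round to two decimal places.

7.28%

MRP = (13.34% − 7.60%) / (2.28 − 0.90) = 4.1594%
R_f = 7.60% − 0.90 × 4.1594% = 3.8565%
β_Ulmer = Cov / Var(R_m) = 0.02316 / 0.02811 = 0.8239
E(R_Ulmer) = R_f + β × MRP = 3.8565% + 0.8239 × 4.1594% = 7.28%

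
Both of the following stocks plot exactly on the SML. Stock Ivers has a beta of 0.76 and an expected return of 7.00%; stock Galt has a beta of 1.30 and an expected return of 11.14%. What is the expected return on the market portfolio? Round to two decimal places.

Both satisfy E(R) = R_f + β·MRP, so the slope of the SML is
MRP = (11.14% − 7.00%) / (1.30 − 0.76) = 4.14% / 0.54 = 7.6667%
R_f = E(R_Ivers) − β_Ivers·MRP = 7.00% − 0.76 × 7.6667% = 1.1733%
E(R_m) = R_f + MRP = 1.1733% + 7.6667% = 8.84%

8.84%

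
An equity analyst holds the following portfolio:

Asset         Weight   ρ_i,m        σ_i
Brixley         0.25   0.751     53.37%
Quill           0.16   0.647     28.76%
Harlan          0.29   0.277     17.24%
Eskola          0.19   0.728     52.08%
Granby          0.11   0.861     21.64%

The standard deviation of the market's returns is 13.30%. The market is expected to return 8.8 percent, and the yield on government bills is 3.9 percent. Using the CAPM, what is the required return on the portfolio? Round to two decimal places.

12.61%

β_Brixley = 0.751 × 53.37% / 13.30% = 3.0136
β_Quill = 0.647 × 28.76% / 13.30% = 1.3991
β_Harlan = 0.277 × 17.24% / 13.30% = 0.3591
β_Eskola = 0.728 × 52.08% / 13.30% = 2.8507
β_Granby = 0.861 × 21.64% / 13.30% = 1.4009
β_P = Σ w_i β_i = 0.25×3.0136 + 0.16×1.3991 + 0.29×0.3591 + 0.19×2.8507 + 0.11×1.4009 = 1.7771
MRP = 8.8% − 3.9% = 4.90%
E(R_P) = R_f + β_P × MRP = 3.9% + 1.7771 × 4.9% = 12.61%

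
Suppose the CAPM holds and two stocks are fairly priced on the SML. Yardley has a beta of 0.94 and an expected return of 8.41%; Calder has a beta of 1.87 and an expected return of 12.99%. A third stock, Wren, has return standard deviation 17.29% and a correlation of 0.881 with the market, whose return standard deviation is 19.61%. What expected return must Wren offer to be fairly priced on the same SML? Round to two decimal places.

MRP = (12.99% − 8.41%) / (1.87 − 0.94) = 4.9247%
R_f = 8.41% − 0.94 × 4.9247% = 3.7808%
β_Wren = ρ·σ_i/σ_m = 0.881 × 17.29 / 19.61 = 0.7768
E(R_Wren) = R_f + β × MRP = 3.7808% + 0.7768 × 4.9247% = 7.61%

7.61%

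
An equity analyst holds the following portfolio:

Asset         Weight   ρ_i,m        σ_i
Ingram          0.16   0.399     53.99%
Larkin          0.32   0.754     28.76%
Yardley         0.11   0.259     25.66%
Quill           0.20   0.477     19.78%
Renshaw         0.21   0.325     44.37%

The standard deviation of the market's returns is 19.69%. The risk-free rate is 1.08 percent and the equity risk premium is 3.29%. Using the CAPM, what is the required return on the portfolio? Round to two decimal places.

3.76%

β_Ingram = 0.399 × 53.99% / 19.69% = 1.0941
β_Larkin = 0.754 × 28.76% / 19.69% = 1.1013
β_Yardley = 0.259 × 25.66% / 19.69% = 0.3375
β_Quill = 0.477 × 19.78% / 19.69% = 0.4792
β_Renshaw = 0.325 × 44.37% / 19.69% = 0.7324
β_P = Σ w_i β_i = 0.16×1.0941 + 0.32×1.1013 + 0.11×0.3375 + 0.20×0.4792 + 0.21×0.7324 = 0.8142
E(R_P) = R_f + β_P × MRP = 1.08% + 0.8142 × 3.29% = 3.76%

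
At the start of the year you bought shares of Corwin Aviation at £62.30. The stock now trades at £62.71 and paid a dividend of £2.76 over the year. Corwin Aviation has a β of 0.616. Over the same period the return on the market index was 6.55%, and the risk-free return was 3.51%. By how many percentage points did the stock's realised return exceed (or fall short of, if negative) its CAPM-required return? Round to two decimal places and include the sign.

-0.29%

Realised HPR = (P1 + D1 − P0) / P0 = (62.71 + 2.76 − 62.30) / 62.30 = 3.17 / 62.30 = 5.0883%
MRP = 6.55% − 3.51% = 3.04%
CAPM required = R_f + β·MRP = 3.51% + 0.616 × 3.04% = 5.38264%
α = realised − required = 5.0883% − 5.38264% = -0.29%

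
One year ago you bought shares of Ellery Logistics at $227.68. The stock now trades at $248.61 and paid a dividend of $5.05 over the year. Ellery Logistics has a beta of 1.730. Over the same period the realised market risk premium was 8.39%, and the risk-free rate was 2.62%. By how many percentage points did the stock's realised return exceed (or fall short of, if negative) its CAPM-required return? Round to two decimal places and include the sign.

Realised HPR = (P1 + D1 − P0) / P0 = (248.61 + 5.05 − 227.68) / 227.68 = 25.98 / 227.68 = 11.4108%
CAPM required = R_f + β·MRP = 2.62% + 1.730 × 8.39% = 17.13470%
α = realised − required = 11.4108% − 17.13470% = -5.72%

-5.72%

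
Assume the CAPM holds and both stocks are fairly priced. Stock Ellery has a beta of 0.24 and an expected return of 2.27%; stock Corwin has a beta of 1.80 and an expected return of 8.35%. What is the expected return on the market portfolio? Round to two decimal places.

Both satisfy E(R) = R_f + β·MRP, so the slope of the SML is
MRP = (8.35% − 2.27%) / (1.80 − 0.24) = 6.08% / 1.56 = 3.8974%
R_f = E(R_Ellery) − β_Ellery·MRP = 2.27% − 0.24 × 3.8974% = 1.3346%
E(R_m) = R_f + MRP = 1.3346% + 3.8974% = 5.23%

5.23%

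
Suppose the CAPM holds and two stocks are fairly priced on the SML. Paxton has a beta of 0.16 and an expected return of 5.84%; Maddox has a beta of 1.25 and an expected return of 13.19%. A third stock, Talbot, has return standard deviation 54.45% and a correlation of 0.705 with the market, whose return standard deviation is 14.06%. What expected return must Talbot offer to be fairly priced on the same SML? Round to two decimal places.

MRP = (13.19% − 5.84%) / (1.25 − 0.16) = 6.7431%
R_f = 5.84% − 0.16 × 6.7431% = 4.7611%
β_Talbot = ρ·σ_i/σ_m = 0.705 × 54.45 / 14.06 = 2.7302
E(R_Talbot) = R_f + β × MRP = 4.7611% + 2.7302 × 6.7431% = 23.17%

23.17%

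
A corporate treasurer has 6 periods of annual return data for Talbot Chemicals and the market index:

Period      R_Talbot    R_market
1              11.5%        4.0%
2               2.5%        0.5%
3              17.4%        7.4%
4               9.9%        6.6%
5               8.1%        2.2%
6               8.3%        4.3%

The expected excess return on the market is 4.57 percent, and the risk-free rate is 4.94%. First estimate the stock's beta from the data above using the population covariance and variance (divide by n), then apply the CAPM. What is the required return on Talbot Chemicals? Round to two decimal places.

Mean R_i = (11.5 + 2.5 + 17.4 + 9.9 + 8.1 + 8.3) / 6 = 9.6167%
Mean R_m = (4.0 + 0.5 + 7.4 + 6.6 + 2.2 + 4.3) / 6 = 4.1667%
Σ(R_i − R̄_i)(R_m − R̄_m) = 54.4433  ⇒  Cov = 54.4433 / 6 = 9.0739
Σ(R_m − R̄_m)² = 33.7333  ⇒  Var(R_m) = 33.7333 / 6 = 5.6222
β = Cov / Var(R_m) = 9.0739 / 5.6222 = 1.6139
E(R) = R_f + β × MRP = 4.94% + 1.6139 × 4.57% = 12.32%

12.32%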